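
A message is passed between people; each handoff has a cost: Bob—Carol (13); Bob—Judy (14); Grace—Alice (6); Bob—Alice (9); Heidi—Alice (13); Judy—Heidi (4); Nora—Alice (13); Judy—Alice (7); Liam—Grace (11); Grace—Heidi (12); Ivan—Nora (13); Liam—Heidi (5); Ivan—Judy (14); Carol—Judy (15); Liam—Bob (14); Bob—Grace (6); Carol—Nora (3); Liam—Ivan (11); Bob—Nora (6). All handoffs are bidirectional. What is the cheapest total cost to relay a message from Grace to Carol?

Checking several routes:
Grace→Bob→Nora→Carol: 6 + 6 + 3 = 15
Grace→Alice→Nora→Carol: 6 + 13 + 3 = 22
Grace→Bob→Carol: 6 + 13 = 19
The minimum is 15.

15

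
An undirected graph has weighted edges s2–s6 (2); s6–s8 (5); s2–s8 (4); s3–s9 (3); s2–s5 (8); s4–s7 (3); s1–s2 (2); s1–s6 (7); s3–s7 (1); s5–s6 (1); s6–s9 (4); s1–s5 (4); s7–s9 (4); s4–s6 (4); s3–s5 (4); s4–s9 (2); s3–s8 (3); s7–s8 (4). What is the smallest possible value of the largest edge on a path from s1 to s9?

Comparing a few candidate routes:
s1→s5→s3→s8→s7→s4→s6→s9: max(4, 4, 3, 4, 3, 4, 4) = 4
s1→s5→s3→s8→s7→s4→s9: max(4, 4, 3, 4, 3, 2) = 4
s1→s5→s3→s8→s7→s9: max(4, 4, 3, 4, 4) = 4
s1→s5→s3→s9: max(4, 4, 3) = 4
s1→s5→s3→s8→s2→s6→s4→s7→s9: max(4, 4, 3, 4, 2, 4, 3, 4) = 4
Smallest bottleneck: 4.

4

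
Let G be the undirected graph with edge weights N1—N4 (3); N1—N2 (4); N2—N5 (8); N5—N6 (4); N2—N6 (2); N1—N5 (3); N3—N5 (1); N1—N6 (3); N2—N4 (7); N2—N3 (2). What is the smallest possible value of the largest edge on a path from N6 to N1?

Checking several routes:
N6-N2-N3-N5-N1: max(2, 2, 1, 3) = 3
N6-N1: max(3) = 3
N6-N2-N1: max(2, 4) = 4
N6-N5-N1: max(4, 3) = 4
N6-N5-N3-N2-N4-N1: max(4, 1, 2, 7, 3) = 7
N6-N5-N3-N2-N1: max(4, 1, 2, 4) = 4
Smallest bottleneck: 3.

3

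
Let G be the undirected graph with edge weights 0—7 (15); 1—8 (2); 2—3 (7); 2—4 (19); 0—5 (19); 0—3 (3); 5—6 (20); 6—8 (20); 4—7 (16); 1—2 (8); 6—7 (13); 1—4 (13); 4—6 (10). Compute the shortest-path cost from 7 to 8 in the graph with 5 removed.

Comparing a few candidate routes:
7-6-4-1-8: 13 + 10 + 13 + 2 = 38
7-6-8: 13 + 20 = 33
7-0-3-2-1-8: 15 + 3 + 7 + 8 + 2 = 35
7-4-1-8: 16 + 13 + 2 = 31
The minimum is 31.

31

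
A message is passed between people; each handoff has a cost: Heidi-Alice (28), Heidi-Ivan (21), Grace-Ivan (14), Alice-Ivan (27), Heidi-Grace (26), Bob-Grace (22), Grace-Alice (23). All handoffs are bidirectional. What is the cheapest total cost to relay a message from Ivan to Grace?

14

Routes from Ivan to Grace:
Ivan → Grace: 14
Ivan → Heidi → Grace: 21 + 26 = 47
Ivan → Alice → Heidi → Grace: 27 + 28 + 26 = 81
Ivan → Heidi → Alice → Grace: 21 + 28 + 23 = 72
Ivan → Alice → Grace: 27 + 23 = 50
The minimum is 14.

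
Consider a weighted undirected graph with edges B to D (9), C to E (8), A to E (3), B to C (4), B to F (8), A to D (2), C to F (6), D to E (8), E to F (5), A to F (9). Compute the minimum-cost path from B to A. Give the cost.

Checking several routes:
B → D → A: 9 + 2 = 11
B → F → E → A: 8 + 5 + 3 = 16
B → C → E → A: 4 + 8 + 3 = 15
Shortest: 11.

11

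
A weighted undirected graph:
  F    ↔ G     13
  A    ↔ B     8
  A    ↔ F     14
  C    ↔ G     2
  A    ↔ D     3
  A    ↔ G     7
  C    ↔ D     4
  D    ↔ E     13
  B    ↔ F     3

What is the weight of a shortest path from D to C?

4

Routes from D to C:
D - A - G - C: 3 + 7 + 2 = 12
D - C: 4
D - A - F - G - C: 3 + 14 + 13 + 2 = 32
D - A - B - F - G - C: 3 + 8 + 3 + 13 + 2 = 29
Best route has total 4.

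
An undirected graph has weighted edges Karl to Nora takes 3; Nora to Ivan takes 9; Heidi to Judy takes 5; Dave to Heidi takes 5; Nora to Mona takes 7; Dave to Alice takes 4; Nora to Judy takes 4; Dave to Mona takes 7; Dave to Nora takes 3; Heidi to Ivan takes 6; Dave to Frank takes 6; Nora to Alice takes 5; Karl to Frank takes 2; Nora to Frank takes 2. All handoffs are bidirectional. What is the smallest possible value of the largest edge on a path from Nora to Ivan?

6

A few of the Nora→Ivan routes:
Nora→Alice→Dave→Heidi→Ivan: max(5, 4, 5, 6) = 6
Nora→Frank→Dave→Heidi→Ivan: max(2, 6, 5, 6) = 6
Nora→Mona→Dave→Heidi→Ivan: max(7, 7, 5, 6) = 7
Nora→Judy→Heidi→Ivan: max(4, 5, 6) = 6
Nora→Karl→Frank→Dave→Heidi→Ivan: max(3, 2, 6, 5, 6) = 6
Nora→Dave→Heidi→Ivan: max(3, 5, 6) = 6
Smallest bottleneck: 6.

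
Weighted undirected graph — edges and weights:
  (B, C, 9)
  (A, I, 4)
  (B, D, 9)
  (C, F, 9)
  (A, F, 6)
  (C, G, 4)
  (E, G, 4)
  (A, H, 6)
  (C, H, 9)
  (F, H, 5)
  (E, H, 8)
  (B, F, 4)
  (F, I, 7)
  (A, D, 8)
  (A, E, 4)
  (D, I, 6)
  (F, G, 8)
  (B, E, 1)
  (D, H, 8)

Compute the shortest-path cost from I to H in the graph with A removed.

Comparing a few candidate routes:
I - F - H: 7 + 5 = 12
I - D - H: 6 + 8 = 14
I - F - B - E - H: 7 + 4 + 1 + 8 = 20
Best route has total 12.

12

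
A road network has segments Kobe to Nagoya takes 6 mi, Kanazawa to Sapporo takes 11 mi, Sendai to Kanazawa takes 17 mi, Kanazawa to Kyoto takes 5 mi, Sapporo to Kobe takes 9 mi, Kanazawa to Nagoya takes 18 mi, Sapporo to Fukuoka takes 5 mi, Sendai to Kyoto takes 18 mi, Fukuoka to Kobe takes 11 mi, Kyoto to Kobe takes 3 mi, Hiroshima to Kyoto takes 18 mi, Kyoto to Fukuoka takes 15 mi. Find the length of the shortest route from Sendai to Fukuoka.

32

A few of the Sendai→Fukuoka routes:
Sendai → Kyoto → Fukuoka: 18 + 15 = 33
Sendai → Kanazawa → Sapporo → Fukuoka: 17 + 11 + 5 = 33
Sendai → Kyoto → Kobe → Sapporo → Fukuoka: 18 + 3 + 9 + 5 = 35
Sendai → Kyoto → Kobe → Fukuoka: 18 + 3 + 11 = 32
Sendai → Kanazawa → Kyoto → Kobe → Fukuoka: 17 + 5 + 3 + 11 = 36
Best route has total 32 mi.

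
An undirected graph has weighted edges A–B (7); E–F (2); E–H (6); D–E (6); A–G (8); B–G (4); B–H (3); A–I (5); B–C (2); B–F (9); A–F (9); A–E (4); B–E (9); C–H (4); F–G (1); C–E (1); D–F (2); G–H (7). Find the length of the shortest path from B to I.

12

Comparing a few candidate routes:
B→G→F→E→A→I: 4 + 1 + 2 + 4 + 5 = 16
B→G→A→I: 4 + 8 + 5 = 17
B→H→C→E→A→I: 3 + 4 + 1 + 4 + 5 = 17
B→C→E→A→I: 2 + 1 + 4 + 5 = 12
B→A→I: 7 + 5 = 12
Best route has total 12.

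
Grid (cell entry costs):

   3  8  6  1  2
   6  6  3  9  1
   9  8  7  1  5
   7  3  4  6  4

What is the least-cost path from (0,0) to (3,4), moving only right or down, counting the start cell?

30

Take [0,0] → [0,1] → [0,2] → [0,3] → [0,4] → [1,4] → [2,4] → [3,4] for a total of 3 + 8 + 6 + 1 + 2 + 1 + 5 + 4 = 30.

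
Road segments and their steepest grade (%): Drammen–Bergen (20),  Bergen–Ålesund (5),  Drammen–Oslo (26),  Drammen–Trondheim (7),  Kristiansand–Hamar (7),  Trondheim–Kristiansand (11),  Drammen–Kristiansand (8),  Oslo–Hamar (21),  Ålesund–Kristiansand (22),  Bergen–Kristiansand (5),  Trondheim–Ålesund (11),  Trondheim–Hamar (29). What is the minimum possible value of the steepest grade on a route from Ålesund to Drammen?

Comparing a few candidate routes:
Ålesund-Bergen-Drammen: max(5, 20) = 20
Ålesund-Bergen-Kristiansand-Trondheim-Drammen: max(5, 5, 11, 7) = 11
Ålesund-Trondheim-Drammen: max(11, 7) = 11
Ålesund-Bergen-Kristiansand-Drammen: max(5, 5, 8) = 8
Ålesund-Trondheim-Kristiansand-Drammen: max(11, 11, 8) = 11
Ålesund-Trondheim-Kristiansand-Bergen-Drammen: max(11, 11, 5, 20) = 20
Best route has worst link 8%.

8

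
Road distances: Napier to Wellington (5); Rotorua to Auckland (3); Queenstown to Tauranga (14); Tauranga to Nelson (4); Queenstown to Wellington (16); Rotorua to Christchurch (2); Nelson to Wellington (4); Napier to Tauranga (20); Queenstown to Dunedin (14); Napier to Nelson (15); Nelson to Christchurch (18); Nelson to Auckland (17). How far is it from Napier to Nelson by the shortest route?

9

Checking several routes:
Napier-Tauranga-Nelson: 20 + 4 = 24
Napier-Nelson: 15
Napier-Wellington-Nelson: 5 + 4 = 9
Shortest: 9.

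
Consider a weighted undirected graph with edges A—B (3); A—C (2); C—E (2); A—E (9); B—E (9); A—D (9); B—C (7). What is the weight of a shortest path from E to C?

2

Routes from E to C:
E - B - C: 9 + 7 = 16
E - B - A - C: 9 + 3 + 2 = 14
E - A - C: 9 + 2 = 11
E - A - B - C: 9 + 3 + 7 = 19
E - C: 2
The minimum is 2.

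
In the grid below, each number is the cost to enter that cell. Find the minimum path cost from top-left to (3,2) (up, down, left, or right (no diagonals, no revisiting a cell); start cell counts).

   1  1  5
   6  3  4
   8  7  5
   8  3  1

15

Path [0,0] → [0,1] → [1,1] → [1,2] → [2,2] → [3,2]: 1 + 1 + 3 + 4 + 5 + 1 = 15.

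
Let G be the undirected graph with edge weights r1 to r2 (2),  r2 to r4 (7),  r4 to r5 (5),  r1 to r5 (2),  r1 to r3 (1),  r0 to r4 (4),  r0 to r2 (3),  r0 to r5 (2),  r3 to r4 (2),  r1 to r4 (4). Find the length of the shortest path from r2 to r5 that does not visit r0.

A few of the r2→r5 routes:
r2→r1→r5: 2 + 2 = 4
r2→r1→r3→r4→r5: 2 + 1 + 2 + 5 = 10
r2→r1→r4→r5: 2 + 4 + 5 = 11
Shortest: 4.

4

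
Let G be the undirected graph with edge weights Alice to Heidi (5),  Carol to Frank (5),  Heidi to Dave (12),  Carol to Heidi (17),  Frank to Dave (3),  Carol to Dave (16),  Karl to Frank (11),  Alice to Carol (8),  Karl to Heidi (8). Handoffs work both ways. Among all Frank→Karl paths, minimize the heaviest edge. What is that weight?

8

Some routes from Frank to Karl:
Frank -> Dave -> Heidi -> Karl: max(3, 12, 8) = 12
Frank -> Carol -> Alice -> Heidi -> Karl: max(5, 8, 5, 8) = 8
Frank -> Dave -> Carol -> Alice -> Heidi -> Karl: max(3, 16, 8, 5, 8) = 16
Frank -> Karl: max(11) = 11
Smallest bottleneck: 8.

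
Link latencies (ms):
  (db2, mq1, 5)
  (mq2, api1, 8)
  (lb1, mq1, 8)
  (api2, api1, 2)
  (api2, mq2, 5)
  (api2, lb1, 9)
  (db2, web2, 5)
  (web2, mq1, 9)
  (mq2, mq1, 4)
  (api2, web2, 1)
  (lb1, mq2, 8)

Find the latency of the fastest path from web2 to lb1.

10

Checking several routes:
web2-api2-mq2-lb1: 1 + 5 + 8 = 14
web2-mq1-lb1: 9 + 8 = 17
web2-api2-lb1: 1 + 9 = 10
web2-api2-mq2-mq1-lb1: 1 + 5 + 4 + 8 = 18
Shortest: 10 ms.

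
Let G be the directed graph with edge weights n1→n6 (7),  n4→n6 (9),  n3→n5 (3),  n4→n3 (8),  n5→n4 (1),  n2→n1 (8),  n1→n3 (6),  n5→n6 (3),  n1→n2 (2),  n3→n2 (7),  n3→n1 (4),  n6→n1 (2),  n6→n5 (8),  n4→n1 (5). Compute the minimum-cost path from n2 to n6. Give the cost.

Routes from n2 to n6:
n2 -> n1 -> n6: 8 + 7 = 15
n2 -> n1 -> n3 -> n5 -> n4 -> n6: 8 + 6 + 3 + 1 + 9 = 27
n2 -> n1 -> n3 -> n5 -> n6: 8 + 6 + 3 + 3 = 20
Best route has total 15.

15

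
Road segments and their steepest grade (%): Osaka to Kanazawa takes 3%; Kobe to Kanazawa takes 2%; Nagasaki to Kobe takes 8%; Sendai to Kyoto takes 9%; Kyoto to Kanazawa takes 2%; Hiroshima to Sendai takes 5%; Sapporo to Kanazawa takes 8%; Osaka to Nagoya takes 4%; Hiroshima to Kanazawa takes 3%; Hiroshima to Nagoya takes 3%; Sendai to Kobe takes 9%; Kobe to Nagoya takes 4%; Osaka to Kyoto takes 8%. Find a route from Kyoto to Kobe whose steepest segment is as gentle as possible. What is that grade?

Comparing a few candidate routes:
Kyoto -> Kanazawa -> Hiroshima -> Nagoya -> Kobe: max(2, 3, 3, 4) = 4
Kyoto -> Kanazawa -> Osaka -> Nagoya -> Kobe: max(2, 3, 4, 4) = 4
Kyoto -> Osaka -> Nagoya -> Hiroshima -> Kanazawa -> Kobe: max(8, 4, 3, 3, 2) = 8
Kyoto -> Osaka -> Nagoya -> Kobe: max(8, 4, 4) = 8
Kyoto -> Osaka -> Kanazawa -> Hiroshima -> Nagoya -> Kobe: max(8, 3, 3, 3, 4) = 8
Kyoto -> Kanazawa -> Kobe: max(2, 2) = 2
The minimum achievable maximum is 2%.

2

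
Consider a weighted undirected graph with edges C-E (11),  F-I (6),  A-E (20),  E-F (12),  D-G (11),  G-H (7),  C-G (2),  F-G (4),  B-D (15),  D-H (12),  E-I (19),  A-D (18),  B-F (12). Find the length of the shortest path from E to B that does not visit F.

Candidate routes:
E → C → G → D → B: 11 + 2 + 11 + 15 = 39
E → A → D → B: 20 + 18 + 15 = 53
E → C → G → H → D → B: 11 + 2 + 7 + 12 + 15 = 47
Shortest: 39.

39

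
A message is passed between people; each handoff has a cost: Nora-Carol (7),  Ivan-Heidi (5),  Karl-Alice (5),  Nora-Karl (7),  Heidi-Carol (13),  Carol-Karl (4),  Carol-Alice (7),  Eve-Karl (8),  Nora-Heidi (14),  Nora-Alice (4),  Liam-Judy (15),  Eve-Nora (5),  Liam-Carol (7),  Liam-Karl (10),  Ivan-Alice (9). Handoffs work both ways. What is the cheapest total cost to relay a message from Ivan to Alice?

Comparing a few candidate routes:
Ivan -> Heidi -> Carol -> Alice: 5 + 13 + 7 = 25
Ivan -> Heidi -> Carol -> Nora -> Alice: 5 + 13 + 7 + 4 = 29
Ivan -> Heidi -> Nora -> Alice: 5 + 14 + 4 = 23
Ivan -> Alice: 9
Ivan -> Heidi -> Carol -> Karl -> Alice: 5 + 13 + 4 + 5 = 27
Ivan -> Heidi -> Nora -> Karl -> Alice: 5 + 14 + 7 + 5 = 31
Best route has total 9.

9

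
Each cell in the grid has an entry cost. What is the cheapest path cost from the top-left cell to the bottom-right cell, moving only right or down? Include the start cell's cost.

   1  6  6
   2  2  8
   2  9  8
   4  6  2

17

Take [0,0] -> [1,0] -> [2,0] -> [3,0] -> [3,1] -> [3,2] for a total of 1 + 2 + 2 + 4 + 6 + 2 = 17.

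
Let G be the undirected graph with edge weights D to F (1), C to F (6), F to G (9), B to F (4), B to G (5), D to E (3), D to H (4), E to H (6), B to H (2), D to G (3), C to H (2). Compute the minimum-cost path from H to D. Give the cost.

4

Checking several routes:
H → D: 4
H → C → F → D: 2 + 6 + 1 = 9
H → B → F → D: 2 + 4 + 1 = 7
Best route has total 4.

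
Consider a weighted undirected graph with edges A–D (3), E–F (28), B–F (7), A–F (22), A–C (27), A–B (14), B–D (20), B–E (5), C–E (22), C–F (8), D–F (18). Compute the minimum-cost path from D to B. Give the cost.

17

Checking several routes:
D - F - B: 18 + 7 = 25
D - B: 20
D - A - F - B: 3 + 22 + 7 = 32
D - A - C - F - B: 3 + 27 + 8 + 7 = 45
D - A - B: 3 + 14 = 17
Best route has total 17.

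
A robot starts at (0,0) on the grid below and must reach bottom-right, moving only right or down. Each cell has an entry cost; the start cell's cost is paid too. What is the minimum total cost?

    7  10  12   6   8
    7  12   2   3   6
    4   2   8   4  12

Cheapest: r0c0 → r1c0 → r2c0 → r2c1 → r2c2 → r2c3 → r2c4
  7 + 7 + 4 + 2 + 8 + 4 + 12 = 44

44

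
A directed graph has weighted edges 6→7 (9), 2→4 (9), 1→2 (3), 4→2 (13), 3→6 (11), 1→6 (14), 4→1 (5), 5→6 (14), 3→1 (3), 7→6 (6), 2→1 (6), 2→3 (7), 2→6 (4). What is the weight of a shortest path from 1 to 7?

Paths from 1 to 7:
1 - 6 - 7: 14 + 9 = 23
1 - 2 - 3 - 6 - 7: 3 + 7 + 11 + 9 = 30
1 - 2 - 6 - 7: 3 + 4 + 9 = 16
Shortest: 16.

16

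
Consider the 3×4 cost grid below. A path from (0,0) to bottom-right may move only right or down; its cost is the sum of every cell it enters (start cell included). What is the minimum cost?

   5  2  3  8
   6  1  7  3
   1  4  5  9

26

Take (0,0)→(0,1)→(1,1)→(2,1)→(2,2)→(2,3) for a total of 5 + 2 + 1 + 4 + 5 + 9 = 26.
For comparison, the top-then-right route costs 30.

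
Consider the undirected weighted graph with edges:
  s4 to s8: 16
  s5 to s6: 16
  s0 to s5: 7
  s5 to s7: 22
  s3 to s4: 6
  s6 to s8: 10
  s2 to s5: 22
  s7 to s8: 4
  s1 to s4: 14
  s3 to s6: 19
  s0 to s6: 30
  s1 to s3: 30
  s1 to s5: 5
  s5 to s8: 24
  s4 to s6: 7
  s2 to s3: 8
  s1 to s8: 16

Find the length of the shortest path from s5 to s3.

Some routes from s5 to s3:
s5 - s6 - s4 - s3: 16 + 7 + 6 = 29
s5 - s2 - s3: 22 + 8 = 30
s5 - s1 - s4 - s3: 5 + 14 + 6 = 25
Best route has total 25.

25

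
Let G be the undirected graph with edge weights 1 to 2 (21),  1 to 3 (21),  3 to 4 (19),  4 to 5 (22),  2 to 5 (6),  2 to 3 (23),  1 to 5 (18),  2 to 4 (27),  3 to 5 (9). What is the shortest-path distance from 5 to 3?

9

Comparing a few candidate routes:
5 -> 2 -> 3: 6 + 23 = 29
5 -> 3: 9
5 -> 1 -> 3: 18 + 21 = 39
The minimum is 9.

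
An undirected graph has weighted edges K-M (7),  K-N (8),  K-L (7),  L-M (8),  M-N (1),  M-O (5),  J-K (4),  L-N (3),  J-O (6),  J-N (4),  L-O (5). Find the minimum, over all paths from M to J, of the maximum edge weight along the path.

4

A few of the M→J routes:
M -> O -> J: max(5, 6) = 6
M -> N -> J: max(1, 4) = 4
M -> O -> L -> N -> J: max(5, 5, 3, 4) = 5
Best route has worst link 4.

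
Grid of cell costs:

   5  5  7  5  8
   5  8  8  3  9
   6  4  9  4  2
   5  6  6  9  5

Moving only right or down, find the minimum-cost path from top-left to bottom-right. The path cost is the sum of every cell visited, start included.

Cheapest: r0c0 -> r0c1 -> r0c2 -> r0c3 -> r1c3 -> r2c3 -> r2c4 -> r3c4
  5 + 5 + 7 + 5 + 3 + 4 + 2 + 5 = 36

36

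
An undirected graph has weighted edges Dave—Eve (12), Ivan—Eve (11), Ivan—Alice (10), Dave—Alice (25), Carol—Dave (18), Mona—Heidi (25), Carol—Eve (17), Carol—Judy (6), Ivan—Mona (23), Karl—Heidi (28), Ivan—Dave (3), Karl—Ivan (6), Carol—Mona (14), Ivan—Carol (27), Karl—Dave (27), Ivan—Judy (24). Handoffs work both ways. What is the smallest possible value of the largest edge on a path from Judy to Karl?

17

Some routes from Judy to Karl:
Judy - Carol - Eve - Ivan - Karl: max(6, 17, 11, 6) = 17
Judy - Carol - Eve - Dave - Ivan - Karl: max(6, 17, 12, 3, 6) = 17
Judy - Carol - Dave - Eve - Ivan - Karl: max(6, 18, 12, 11, 6) = 18
Judy - Carol - Dave - Ivan - Karl: max(6, 18, 3, 6) = 18
Judy - Carol - Mona - Ivan - Karl: max(6, 14, 23, 6) = 23
Best route has worst link 17.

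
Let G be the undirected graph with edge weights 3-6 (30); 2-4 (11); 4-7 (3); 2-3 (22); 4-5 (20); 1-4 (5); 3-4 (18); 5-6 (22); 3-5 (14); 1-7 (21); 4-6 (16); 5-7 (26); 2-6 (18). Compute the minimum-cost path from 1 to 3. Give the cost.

23

A few of the 1→3 routes:
1→4→6→3: 5 + 16 + 30 = 51
1→4→3: 5 + 18 = 23
1→4→5→3: 5 + 20 + 14 = 39
1→4→2→3: 5 + 11 + 22 = 38
1→7→4→3: 21 + 3 + 18 = 42
1→4→7→5→3: 5 + 3 + 26 + 14 = 48
Best route has total 23.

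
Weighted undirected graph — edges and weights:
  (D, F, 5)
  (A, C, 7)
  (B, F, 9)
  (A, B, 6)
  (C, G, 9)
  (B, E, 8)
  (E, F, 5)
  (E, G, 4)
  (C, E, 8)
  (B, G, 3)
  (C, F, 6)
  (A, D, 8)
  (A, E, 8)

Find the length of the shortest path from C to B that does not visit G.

Comparing a few candidate routes:
C -> A -> B: 7 + 6 = 13
C -> E -> A -> B: 8 + 8 + 6 = 22
C -> E -> F -> B: 8 + 5 + 9 = 22
C -> E -> B: 8 + 8 = 16
C -> F -> E -> B: 6 + 5 + 8 = 19
C -> F -> B: 6 + 9 = 15
Shortest: 13.

13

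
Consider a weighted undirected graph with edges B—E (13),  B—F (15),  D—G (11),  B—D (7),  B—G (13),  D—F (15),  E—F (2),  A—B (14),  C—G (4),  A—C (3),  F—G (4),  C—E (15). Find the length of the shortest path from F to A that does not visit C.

29

Some routes from F to A avoiding C:
F-G-B-A: 4 + 13 + 14 = 31
F-B-A: 15 + 14 = 29
F-E-B-A: 2 + 13 + 14 = 29
Shortest: 29.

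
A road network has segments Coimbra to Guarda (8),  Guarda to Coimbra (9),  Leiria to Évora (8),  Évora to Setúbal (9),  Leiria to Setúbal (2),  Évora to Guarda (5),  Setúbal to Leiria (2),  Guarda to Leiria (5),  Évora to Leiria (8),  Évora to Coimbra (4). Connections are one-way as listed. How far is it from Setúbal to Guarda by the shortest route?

Candidate routes:
Setúbal-Leiria-Évora-Guarda: 2 + 8 + 5 = 15
Setúbal-Leiria-Évora-Coimbra-Guarda: 2 + 8 + 4 + 8 = 22
Best route has total 15 km.

15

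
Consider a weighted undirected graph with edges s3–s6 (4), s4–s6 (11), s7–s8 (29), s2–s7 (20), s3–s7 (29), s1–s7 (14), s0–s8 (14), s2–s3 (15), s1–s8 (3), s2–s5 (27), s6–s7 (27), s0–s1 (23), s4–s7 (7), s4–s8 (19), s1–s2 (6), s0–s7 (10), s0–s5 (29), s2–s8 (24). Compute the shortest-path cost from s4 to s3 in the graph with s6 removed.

Comparing a few candidate routes:
s4-s7-s1-s2-s3: 7 + 14 + 6 + 15 = 42
s4-s7-s3: 7 + 29 = 36
s4-s7-s0-s8-s1-s2-s3: 7 + 10 + 14 + 3 + 6 + 15 = 55
s4-s7-s2-s3: 7 + 20 + 15 = 42
s4-s8-s1-s2-s3: 19 + 3 + 6 + 15 = 43
Shortest: 36.

36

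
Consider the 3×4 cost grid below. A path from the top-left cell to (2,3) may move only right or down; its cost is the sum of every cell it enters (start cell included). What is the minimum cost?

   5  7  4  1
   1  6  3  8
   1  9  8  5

28

Take r0c0→r1c0→r1c1→r1c2→r1c3→r2c3 for a total of 5 + 1 + 6 + 3 + 8 + 5 = 28.
For comparison, the top-then-right route costs 30.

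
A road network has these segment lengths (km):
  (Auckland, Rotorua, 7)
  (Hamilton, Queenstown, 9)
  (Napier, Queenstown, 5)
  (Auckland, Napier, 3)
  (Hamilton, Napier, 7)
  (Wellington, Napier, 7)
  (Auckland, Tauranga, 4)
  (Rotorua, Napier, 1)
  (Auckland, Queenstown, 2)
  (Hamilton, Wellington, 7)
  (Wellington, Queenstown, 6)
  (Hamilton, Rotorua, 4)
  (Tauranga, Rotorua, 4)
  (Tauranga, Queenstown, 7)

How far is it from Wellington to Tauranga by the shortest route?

12

Checking several routes:
Wellington → Napier → Auckland → Tauranga: 7 + 3 + 4 = 14
Wellington → Napier → Rotorua → Tauranga: 7 + 1 + 4 = 12
Wellington → Queenstown → Tauranga: 6 + 7 = 13
Wellington → Queenstown → Auckland → Tauranga: 6 + 2 + 4 = 12
Shortest: 12 km.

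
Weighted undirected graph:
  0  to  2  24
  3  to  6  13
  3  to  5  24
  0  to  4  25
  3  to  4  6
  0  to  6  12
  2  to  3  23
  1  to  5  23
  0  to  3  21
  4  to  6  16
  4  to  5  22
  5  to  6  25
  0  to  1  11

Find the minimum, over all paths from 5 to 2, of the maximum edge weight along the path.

23

Some routes from 5 to 2:
5 -> 1 -> 0 -> 6 -> 3 -> 2: max(23, 11, 12, 13, 23) = 23
5 -> 4 -> 3 -> 2: max(22, 6, 23) = 23
5 -> 1 -> 0 -> 6 -> 4 -> 3 -> 2: max(23, 11, 12, 16, 6, 23) = 23
5 -> 1 -> 0 -> 3 -> 2: max(23, 11, 21, 23) = 23
The minimum achievable maximum is 23.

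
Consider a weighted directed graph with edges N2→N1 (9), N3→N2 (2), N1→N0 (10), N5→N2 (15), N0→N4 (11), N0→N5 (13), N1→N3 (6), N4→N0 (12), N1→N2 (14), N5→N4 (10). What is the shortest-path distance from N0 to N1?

37

Paths from N0 to N1:
N0→N5→N2→N1: 13 + 15 + 9 = 37
Best route has total 37.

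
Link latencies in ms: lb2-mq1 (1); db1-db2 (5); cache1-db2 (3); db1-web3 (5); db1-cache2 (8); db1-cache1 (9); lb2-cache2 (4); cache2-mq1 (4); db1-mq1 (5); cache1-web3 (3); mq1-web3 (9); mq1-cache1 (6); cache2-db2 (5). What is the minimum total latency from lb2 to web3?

Comparing a few candidate routes:
lb2→mq1→db1→web3: 1 + 5 + 5 = 11
lb2→mq1→web3: 1 + 9 = 10
lb2→mq1→cache1→web3: 1 + 6 + 3 = 10
lb2→mq1→cache2→db2→cache1→web3: 1 + 4 + 5 + 3 + 3 = 16
lb2→cache2→db2→cache1→web3: 4 + 5 + 3 + 3 = 15
Best route has total 10 ms.

10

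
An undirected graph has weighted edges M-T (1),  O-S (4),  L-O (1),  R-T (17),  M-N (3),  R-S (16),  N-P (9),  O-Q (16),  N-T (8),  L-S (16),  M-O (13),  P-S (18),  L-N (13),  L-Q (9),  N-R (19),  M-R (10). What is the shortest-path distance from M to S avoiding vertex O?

Comparing a few candidate routes:
M→T→N→P→S: 1 + 8 + 9 + 18 = 36
M→N→P→S: 3 + 9 + 18 = 30
M→N→L→S: 3 + 13 + 16 = 32
M→R→S: 10 + 16 = 26
M→T→R→S: 1 + 17 + 16 = 34
Shortest: 26.

26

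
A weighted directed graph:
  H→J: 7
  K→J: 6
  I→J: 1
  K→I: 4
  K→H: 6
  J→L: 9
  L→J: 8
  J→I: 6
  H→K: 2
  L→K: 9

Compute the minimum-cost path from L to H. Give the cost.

Paths from L to H:
L → K → H: 9 + 6 = 15
The minimum is 15.

15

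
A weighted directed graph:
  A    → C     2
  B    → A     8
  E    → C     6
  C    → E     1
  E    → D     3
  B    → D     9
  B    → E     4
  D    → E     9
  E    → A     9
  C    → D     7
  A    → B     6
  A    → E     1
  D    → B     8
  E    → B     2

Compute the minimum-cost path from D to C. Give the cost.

Some routes from D to C:
D - B - E - C: 8 + 4 + 6 = 18
D - E - C: 9 + 6 = 15
D - B - A - C: 8 + 8 + 2 = 18
The minimum is 15.

15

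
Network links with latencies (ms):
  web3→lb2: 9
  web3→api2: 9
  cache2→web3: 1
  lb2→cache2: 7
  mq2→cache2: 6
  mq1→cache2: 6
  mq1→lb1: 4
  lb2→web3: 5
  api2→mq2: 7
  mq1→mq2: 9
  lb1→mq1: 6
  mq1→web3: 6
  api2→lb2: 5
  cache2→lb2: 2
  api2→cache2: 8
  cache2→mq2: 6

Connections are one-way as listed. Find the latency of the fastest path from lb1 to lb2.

A few of the lb1→lb2 routes:
lb1→mq1→mq2→cache2→lb2: 6 + 9 + 6 + 2 = 23
lb1→mq1→web3→api2→lb2: 6 + 6 + 9 + 5 = 26
lb1→mq1→cache2→lb2: 6 + 6 + 2 = 14
lb1→mq1→web3→lb2: 6 + 6 + 9 = 21
lb1→mq1→cache2→web3→lb2: 6 + 6 + 1 + 9 = 22
Best route has total 14 ms.

14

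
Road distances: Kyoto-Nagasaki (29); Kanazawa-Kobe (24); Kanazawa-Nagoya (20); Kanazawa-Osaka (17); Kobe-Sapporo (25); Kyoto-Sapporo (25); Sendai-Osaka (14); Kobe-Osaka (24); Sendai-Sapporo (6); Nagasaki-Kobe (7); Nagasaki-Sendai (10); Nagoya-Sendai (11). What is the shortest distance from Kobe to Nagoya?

Some routes from Kobe to Nagoya:
Kobe → Sapporo → Sendai → Nagoya: 25 + 6 + 11 = 42
Kobe → Kanazawa → Nagoya: 24 + 20 = 44
Kobe → Nagasaki → Sendai → Nagoya: 7 + 10 + 11 = 28
Kobe → Osaka → Sendai → Nagoya: 24 + 14 + 11 = 49
Best route has total 28.

28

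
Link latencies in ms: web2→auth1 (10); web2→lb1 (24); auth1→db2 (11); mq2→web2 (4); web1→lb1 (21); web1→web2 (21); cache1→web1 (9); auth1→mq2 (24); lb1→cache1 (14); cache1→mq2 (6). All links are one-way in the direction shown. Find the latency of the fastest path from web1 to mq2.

Routes from web1 to mq2:
web1 - web2 - lb1 - cache1 - mq2: 21 + 24 + 14 + 6 = 65
web1 - web2 - auth1 - mq2: 21 + 10 + 24 = 55
web1 - lb1 - cache1 - mq2: 21 + 14 + 6 = 41
The minimum is 41 ms.

41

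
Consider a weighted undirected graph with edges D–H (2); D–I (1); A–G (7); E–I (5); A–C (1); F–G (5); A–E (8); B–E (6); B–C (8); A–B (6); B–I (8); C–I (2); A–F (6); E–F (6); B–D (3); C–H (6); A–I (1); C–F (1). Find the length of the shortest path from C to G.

Some routes from C to G:
C→F→G: 1 + 5 = 6
C→I→A→G: 2 + 1 + 7 = 10
C→A→G: 1 + 7 = 8
Shortest: 6.

6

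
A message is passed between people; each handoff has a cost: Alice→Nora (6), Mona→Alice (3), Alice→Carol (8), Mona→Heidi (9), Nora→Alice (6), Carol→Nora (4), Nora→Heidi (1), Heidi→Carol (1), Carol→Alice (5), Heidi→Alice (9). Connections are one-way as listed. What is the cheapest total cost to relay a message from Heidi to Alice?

6

Routes from Heidi to Alice:
Heidi → Carol → Alice: 1 + 5 = 6
Heidi → Alice: 9
Heidi → Carol → Nora → Alice: 1 + 4 + 6 = 11
Best route has total 6.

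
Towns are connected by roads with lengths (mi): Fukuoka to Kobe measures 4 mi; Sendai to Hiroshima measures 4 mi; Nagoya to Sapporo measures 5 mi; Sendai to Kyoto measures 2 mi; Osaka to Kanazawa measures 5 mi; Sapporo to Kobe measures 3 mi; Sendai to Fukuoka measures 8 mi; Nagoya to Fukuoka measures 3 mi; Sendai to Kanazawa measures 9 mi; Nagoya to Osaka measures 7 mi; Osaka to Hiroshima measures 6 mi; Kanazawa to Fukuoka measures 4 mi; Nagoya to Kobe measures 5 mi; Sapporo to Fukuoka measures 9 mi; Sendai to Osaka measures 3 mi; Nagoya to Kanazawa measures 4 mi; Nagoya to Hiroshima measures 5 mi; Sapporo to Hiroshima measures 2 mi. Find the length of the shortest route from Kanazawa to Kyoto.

10

A few of the Kanazawa→Kyoto routes:
Kanazawa-Nagoya-Fukuoka-Sendai-Kyoto: 4 + 3 + 8 + 2 = 17
Kanazawa-Nagoya-Osaka-Sendai-Kyoto: 4 + 7 + 3 + 2 = 16
Kanazawa-Fukuoka-Sendai-Kyoto: 4 + 8 + 2 = 14
Kanazawa-Sendai-Kyoto: 9 + 2 = 11
Kanazawa-Nagoya-Hiroshima-Sendai-Kyoto: 4 + 5 + 4 + 2 = 15
Kanazawa-Osaka-Sendai-Kyoto: 5 + 3 + 2 = 10
Shortest: 10 mi.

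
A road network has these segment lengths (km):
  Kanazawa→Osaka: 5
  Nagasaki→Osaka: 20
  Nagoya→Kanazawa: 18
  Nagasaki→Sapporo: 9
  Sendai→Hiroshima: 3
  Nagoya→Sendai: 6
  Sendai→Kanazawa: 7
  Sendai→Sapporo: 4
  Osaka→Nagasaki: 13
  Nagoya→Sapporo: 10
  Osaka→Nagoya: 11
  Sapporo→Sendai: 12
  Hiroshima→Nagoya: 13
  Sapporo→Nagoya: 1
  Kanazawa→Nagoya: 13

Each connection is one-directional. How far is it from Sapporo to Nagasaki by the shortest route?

Routes from Sapporo to Nagasaki:
Sapporo → Sendai → Hiroshima → Nagoya → Kanazawa → Osaka → Nagasaki: 12 + 3 + 13 + 18 + 5 + 13 = 64
Sapporo → Nagoya → Sendai → Kanazawa → Osaka → Nagasaki: 1 + 6 + 7 + 5 + 13 = 32
Sapporo → Nagoya → Kanazawa → Osaka → Nagasaki: 1 + 18 + 5 + 13 = 37
Sapporo → Sendai → Kanazawa → Osaka → Nagasaki: 12 + 7 + 5 + 13 = 37
The minimum is 32 km.

32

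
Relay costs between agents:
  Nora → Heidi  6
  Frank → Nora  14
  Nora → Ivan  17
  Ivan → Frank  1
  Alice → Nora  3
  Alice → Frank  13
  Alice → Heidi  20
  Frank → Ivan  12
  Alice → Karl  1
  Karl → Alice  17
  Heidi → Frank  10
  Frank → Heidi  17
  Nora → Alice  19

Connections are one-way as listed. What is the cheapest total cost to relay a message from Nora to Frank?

16

A few of the Nora→Frank routes:
Nora→Heidi→Frank: 6 + 10 = 16
Nora→Ivan→Frank: 17 + 1 = 18
Nora→Alice→Frank: 19 + 13 = 32
Best route has total 16.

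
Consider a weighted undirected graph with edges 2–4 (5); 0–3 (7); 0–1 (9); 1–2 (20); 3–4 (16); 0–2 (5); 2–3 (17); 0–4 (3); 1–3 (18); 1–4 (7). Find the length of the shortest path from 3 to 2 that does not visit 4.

12

Paths from 3 to 2 avoiding 4:
3 → 0 → 1 → 2: 7 + 9 + 20 = 36
3 → 2: 17
3 → 0 → 2: 7 + 5 = 12
3 → 1 → 0 → 2: 18 + 9 + 5 = 32
3 → 1 → 2: 18 + 20 = 38
Shortest: 12.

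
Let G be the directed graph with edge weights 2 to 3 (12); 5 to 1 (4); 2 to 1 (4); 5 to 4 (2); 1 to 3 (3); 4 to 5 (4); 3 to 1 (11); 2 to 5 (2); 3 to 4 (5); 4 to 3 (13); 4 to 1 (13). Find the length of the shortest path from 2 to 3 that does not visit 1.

Candidate routes:
2→3: 12
2→5→4→3: 2 + 2 + 13 = 17
Shortest: 12.

12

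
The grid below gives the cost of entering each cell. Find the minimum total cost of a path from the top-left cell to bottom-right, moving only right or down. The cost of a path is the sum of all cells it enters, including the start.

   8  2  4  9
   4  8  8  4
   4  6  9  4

One optimal route is [0,0] → [0,1] → [0,2] → [1,2] → [1,3] → [2,3].
Its cost is 8 + 2 + 4 + 8 + 4 + 4 = 30.
For comparison, the top-then-right route costs 31.

30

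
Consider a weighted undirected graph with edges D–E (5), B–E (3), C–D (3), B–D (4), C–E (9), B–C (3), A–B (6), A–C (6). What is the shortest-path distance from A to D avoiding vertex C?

10

Routes from A to D avoiding C:
A → B → E → D: 6 + 3 + 5 = 14
A → B → D: 6 + 4 = 10
The minimum is 10.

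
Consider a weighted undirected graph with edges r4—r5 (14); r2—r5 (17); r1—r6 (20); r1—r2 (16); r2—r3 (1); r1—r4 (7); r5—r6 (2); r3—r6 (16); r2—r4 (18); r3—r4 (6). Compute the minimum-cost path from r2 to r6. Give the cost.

Checking several routes:
r2-r3-r4-r5-r6: 1 + 6 + 14 + 2 = 23
r2-r3-r4-r1-r6: 1 + 6 + 7 + 20 = 34
r2-r4-r5-r6: 18 + 14 + 2 = 34
r2-r3-r6: 1 + 16 = 17
r2-r1-r6: 16 + 20 = 36
r2-r5-r6: 17 + 2 = 19
Shortest: 17.

17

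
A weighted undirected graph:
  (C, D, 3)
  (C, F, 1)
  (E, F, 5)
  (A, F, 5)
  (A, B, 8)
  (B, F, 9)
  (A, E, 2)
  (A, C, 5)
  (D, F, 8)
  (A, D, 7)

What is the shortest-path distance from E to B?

10

Comparing a few candidate routes:
E → A → B: 2 + 8 = 10
E → A → C → F → B: 2 + 5 + 1 + 9 = 17
E → A → F → B: 2 + 5 + 9 = 16
E → F → B: 5 + 9 = 14
Shortest: 10.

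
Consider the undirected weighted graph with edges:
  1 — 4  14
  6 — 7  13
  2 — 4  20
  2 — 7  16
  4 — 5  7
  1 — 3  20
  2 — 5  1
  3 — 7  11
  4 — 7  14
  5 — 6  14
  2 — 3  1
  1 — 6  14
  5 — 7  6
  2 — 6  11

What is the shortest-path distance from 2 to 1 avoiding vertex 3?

22

Comparing a few candidate routes:
2 - 6 - 1: 11 + 14 = 25
2 - 4 - 1: 20 + 14 = 34
2 - 5 - 4 - 1: 1 + 7 + 14 = 22
2 - 5 - 6 - 1: 1 + 14 + 14 = 29
Shortest: 22.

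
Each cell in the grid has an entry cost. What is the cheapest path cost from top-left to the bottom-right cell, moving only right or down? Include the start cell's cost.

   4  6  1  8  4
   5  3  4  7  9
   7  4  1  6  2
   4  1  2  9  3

Path [0,0] [0,1] [0,2] [1,2] [2,2] [2,3] [2,4] [3,4]: 4 + 6 + 1 + 4 + 1 + 6 + 2 + 3 = 27.
For comparison, the top-then-right route costs 37.

27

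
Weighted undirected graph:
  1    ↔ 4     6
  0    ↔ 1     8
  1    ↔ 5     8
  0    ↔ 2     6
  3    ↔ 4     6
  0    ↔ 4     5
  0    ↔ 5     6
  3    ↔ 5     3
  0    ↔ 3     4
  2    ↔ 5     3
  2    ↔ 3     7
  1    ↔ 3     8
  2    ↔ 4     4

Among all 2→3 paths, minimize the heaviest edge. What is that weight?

Some routes from 2 to 3:
2-4-3: max(4, 6) = 6
2-4-0-3: max(4, 5, 4) = 5
2-4-0-5-3: max(4, 5, 6, 3) = 6
2-5-0-4-3: max(3, 6, 5, 6) = 6
2-5-3: max(3, 3) = 3
2-5-0-3: max(3, 6, 4) = 6
Best route has worst link 3.

3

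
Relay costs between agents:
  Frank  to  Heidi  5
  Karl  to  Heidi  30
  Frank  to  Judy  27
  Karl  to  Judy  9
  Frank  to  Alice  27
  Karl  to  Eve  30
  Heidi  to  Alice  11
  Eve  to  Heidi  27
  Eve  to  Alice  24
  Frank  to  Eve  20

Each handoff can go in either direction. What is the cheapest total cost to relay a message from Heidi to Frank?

5

Comparing a few candidate routes:
Heidi -> Karl -> Judy -> Frank: 30 + 9 + 27 = 66
Heidi -> Eve -> Frank: 27 + 20 = 47
Heidi -> Frank: 5
Heidi -> Alice -> Frank: 11 + 27 = 38
Heidi -> Alice -> Eve -> Frank: 11 + 24 + 20 = 55
Shortest: 5.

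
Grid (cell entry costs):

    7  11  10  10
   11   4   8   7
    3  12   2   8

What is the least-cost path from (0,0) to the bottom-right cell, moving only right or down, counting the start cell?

40

Take [0,0] → [0,1] → [1,1] → [1,2] → [2,2] → [2,3] for a total of 7 + 11 + 4 + 8 + 2 + 8 = 40.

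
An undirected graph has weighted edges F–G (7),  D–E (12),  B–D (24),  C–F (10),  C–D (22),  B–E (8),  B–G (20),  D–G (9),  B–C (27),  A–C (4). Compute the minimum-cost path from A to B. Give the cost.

31

Checking several routes:
A→C→D→E→B: 4 + 22 + 12 + 8 = 46
A→C→B: 4 + 27 = 31
A→C→F→G→B: 4 + 10 + 7 + 20 = 41
Shortest: 31.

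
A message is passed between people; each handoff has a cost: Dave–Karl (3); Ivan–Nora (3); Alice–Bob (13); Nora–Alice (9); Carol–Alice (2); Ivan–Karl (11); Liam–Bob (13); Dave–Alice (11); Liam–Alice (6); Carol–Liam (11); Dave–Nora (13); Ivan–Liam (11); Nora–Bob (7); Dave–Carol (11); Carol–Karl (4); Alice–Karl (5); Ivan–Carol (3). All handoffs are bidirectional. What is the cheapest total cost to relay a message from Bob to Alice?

13

A few of the Bob→Alice routes:
Bob -> Nora -> Alice: 7 + 9 = 16
Bob -> Alice: 13
Bob -> Liam -> Alice: 13 + 6 = 19
Bob -> Nora -> Ivan -> Carol -> Alice: 7 + 3 + 3 + 2 = 15
The minimum is 13.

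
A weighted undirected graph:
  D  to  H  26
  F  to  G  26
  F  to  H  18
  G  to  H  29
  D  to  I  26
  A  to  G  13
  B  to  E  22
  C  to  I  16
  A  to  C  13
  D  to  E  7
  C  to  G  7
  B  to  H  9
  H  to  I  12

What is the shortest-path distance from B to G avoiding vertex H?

Paths from B to G avoiding H:
B-E-D-I-C-A-G: 22 + 7 + 26 + 16 + 13 + 13 = 97
B-E-D-I-C-G: 22 + 7 + 26 + 16 + 7 = 78
Shortest: 78.

78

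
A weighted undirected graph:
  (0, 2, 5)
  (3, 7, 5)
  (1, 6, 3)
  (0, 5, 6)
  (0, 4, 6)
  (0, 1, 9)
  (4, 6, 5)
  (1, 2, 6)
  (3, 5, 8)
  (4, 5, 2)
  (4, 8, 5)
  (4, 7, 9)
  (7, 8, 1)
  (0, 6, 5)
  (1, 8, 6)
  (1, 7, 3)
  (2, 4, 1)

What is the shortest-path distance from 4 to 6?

5

Checking several routes:
4 → 0 → 6: 6 + 5 = 11
4 → 2 → 0 → 6: 1 + 5 + 5 = 11
4 → 6: 5
4 → 2 → 1 → 6: 1 + 6 + 3 = 10
The minimum is 5.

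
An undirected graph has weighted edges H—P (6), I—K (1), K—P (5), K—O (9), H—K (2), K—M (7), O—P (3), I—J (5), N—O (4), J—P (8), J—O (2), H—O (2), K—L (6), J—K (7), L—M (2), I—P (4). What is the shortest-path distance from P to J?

5

Checking several routes:
P -> H -> O -> J: 6 + 2 + 2 = 10
P -> I -> J: 4 + 5 = 9
P -> O -> J: 3 + 2 = 5
P -> K -> H -> O -> J: 5 + 2 + 2 + 2 = 11
P -> J: 8
The minimum is 5.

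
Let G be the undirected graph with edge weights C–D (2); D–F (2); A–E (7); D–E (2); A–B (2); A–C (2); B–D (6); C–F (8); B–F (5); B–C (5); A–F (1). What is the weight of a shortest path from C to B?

Comparing a few candidate routes:
C -> D -> F -> A -> B: 2 + 2 + 1 + 2 = 7
C -> B: 5
C -> A -> B: 2 + 2 = 4
Shortest: 4.

4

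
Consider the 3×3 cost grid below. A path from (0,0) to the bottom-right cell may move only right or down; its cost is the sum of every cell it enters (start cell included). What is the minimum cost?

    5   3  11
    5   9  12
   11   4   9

30

One optimal route is r0c0 r0c1 r1c1 r2c1 r2c2.
Its cost is 5 + 3 + 9 + 4 + 9 = 30.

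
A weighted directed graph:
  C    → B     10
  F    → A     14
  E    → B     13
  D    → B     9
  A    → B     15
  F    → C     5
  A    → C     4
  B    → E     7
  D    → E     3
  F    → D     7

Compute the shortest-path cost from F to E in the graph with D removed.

Paths from F to E avoiding D:
F - A - C - B - E: 14 + 4 + 10 + 7 = 35
F - A - B - E: 14 + 15 + 7 = 36
F - C - B - E: 5 + 10 + 7 = 22
Shortest: 22.

22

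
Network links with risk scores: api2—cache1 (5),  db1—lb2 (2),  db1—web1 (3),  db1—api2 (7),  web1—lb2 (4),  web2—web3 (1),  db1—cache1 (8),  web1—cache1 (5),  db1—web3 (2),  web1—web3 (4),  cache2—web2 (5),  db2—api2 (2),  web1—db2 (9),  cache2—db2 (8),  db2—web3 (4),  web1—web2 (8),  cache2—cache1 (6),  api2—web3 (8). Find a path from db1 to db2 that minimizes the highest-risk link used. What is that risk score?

4

Some routes from db1 to db2:
db1 - web1 - web3 - db2: max(3, 4, 4) = 4
db1 - lb2 - web1 - web3 - db2: max(2, 4, 4, 4) = 4
db1 - web3 - db2: max(2, 4) = 4
Smallest bottleneck: 4.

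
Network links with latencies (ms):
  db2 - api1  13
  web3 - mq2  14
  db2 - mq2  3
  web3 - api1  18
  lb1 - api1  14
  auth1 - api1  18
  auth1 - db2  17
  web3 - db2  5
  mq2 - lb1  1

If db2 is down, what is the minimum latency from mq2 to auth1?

33

Paths from mq2 to auth1 avoiding db2:
mq2 → web3 → api1 → auth1: 14 + 18 + 18 = 50
mq2 → lb1 → api1 → auth1: 1 + 14 + 18 = 33
Best route has total 33 ms.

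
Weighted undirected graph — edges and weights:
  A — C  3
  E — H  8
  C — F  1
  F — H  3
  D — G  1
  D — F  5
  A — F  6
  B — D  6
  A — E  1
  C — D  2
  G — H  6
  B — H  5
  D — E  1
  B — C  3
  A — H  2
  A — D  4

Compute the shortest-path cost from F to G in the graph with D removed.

9

Comparing a few candidate routes:
F-H-G: 3 + 6 = 9
F-A-H-G: 6 + 2 + 6 = 14
F-C-A-H-G: 1 + 3 + 2 + 6 = 12
The minimum is 9.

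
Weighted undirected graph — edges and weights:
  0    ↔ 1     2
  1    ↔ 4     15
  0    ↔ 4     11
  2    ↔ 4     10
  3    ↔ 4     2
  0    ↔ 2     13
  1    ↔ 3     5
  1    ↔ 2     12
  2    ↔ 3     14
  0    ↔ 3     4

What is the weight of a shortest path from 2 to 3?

12

A few of the 2→3 routes:
2 -> 3: 14
2 -> 4 -> 3: 10 + 2 = 12
2 -> 1 -> 3: 12 + 5 = 17
Best route has total 12.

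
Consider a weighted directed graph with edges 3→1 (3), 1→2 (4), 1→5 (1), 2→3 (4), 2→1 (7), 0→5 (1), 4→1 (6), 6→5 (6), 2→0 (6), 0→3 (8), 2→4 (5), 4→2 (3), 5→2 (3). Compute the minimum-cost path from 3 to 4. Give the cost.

12

Routes from 3 to 4:
3 → 1 → 5 → 2 → 4: 3 + 1 + 3 + 5 = 12
3 → 1 → 2 → 4: 3 + 4 + 5 = 12
The minimum is 12.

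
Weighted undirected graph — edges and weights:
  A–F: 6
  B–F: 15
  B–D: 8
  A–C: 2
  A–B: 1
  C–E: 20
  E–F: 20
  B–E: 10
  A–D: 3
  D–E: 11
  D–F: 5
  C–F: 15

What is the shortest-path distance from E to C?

13

Checking several routes:
E→B→A→C: 10 + 1 + 2 = 13
E→D→B→A→C: 11 + 8 + 1 + 2 = 22
E→D→A→C: 11 + 3 + 2 = 16
E→C: 20
Shortest: 13.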